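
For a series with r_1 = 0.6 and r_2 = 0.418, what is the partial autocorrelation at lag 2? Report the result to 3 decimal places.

0.091

φ_{22} = (r_2 − r_1²) / (1 − r_1²)
r_1² = (0.6)² = 0.36
Numerator = 0.418 − 0.3600 = 0.0580; denominator = 1 − 0.3600 = 0.6400
φ_{22} = 0.0580 / 0.6400 = 0.091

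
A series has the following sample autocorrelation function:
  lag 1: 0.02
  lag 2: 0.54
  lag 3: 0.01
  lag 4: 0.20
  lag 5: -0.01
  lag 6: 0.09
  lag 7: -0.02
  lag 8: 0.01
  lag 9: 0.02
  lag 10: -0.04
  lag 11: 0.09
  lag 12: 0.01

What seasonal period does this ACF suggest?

2

The largest autocorrelation is r_2 = 0.54, with a weaker echo at lag 4 (0.20); the remaining lags stay at or below 0.09.
The dominant spike at lag 2 indicates a seasonal period of 2.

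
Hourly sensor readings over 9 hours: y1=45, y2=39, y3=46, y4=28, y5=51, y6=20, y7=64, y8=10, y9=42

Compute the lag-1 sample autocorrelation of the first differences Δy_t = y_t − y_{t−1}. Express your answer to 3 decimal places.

-0.871

First differences Δy: -6, 7, -18, 23, -31, 44, -54, 32
Mean of differences = -0.3750
Numerator Σ(Δy_t−Δȳ)(Δy_{t+1}−Δȳ) = -6774.0156
Denominator Σ(Δy_t−Δȳ)² = 7773.8750
r_1(Δy) = -6774.0156 / 7773.8750 = -0.871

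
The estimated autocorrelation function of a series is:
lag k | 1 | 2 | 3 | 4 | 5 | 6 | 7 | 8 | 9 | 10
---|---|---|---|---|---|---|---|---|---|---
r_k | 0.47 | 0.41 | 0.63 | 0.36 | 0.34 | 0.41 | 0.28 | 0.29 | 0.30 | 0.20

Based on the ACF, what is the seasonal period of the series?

The largest autocorrelation is r_3 = 0.63; the remaining lags stay at or below 0.47. The elevated value at lag 1 (0.47), dropping to 0.41 at lag 2, reflects decaying short-term dependence rather than seasonality.
The dominant spike at lag 3 indicates a seasonal period of 3.

3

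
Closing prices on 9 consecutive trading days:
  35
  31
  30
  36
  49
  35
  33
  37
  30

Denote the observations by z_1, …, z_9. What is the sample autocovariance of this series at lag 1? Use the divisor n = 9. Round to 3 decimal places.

1.591

Mean z̄ = (35 + 31 + 30 + 36 + 49 + 35 + 33 + 37 + 30)/9 = 35.1111
Σ_{t=1}^{8}(z_t−z̄)(z_{t+1}−z̄) = 14.3210
γ_1 = 14.3210 / 9 = 1.591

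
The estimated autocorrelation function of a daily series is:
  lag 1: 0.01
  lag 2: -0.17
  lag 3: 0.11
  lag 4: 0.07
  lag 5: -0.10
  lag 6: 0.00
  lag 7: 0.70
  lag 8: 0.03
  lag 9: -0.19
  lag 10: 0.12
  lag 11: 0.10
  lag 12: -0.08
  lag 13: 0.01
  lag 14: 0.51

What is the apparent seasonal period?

The largest autocorrelation is r_7 = 0.70, with a weaker echo at lag 14 (0.51); the remaining lags stay at or below 0.12.
The dominant spike at lag 7 indicates a seasonal period of 7.

7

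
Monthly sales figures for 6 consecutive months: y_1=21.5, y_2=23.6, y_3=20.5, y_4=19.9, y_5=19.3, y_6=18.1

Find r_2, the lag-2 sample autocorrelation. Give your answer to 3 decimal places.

-0.024

Mean ȳ = (21.5 + 23.6 + 20.5 + 19.9 + 19.3 + 18.1)/6 = 20.4833
Deviations from mean: 1.0167, 3.1167, 0.0167, -0.5833, -1.1833, -2.3833
Σ(y_t−ȳ)(y_{t+2}−ȳ) = (0.0169) + (-1.8181) + (-0.0197) + (1.3903) = -0.4306
Denominator Σ(y_t−ȳ)² = 18.1683
r_2 = -0.4306 / 18.1683 = -0.024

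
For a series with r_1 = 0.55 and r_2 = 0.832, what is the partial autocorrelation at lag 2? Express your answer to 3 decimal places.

0.759

φ_{22} = (r_2 − r_1²) / (1 − r_1²)
r_1² = (0.55)² = 0.3025
Numerator = 0.832 − 0.3025 = 0.5295; denominator = 1 − 0.3025 = 0.6975
φ_{22} = 0.5295 / 0.6975 = 0.759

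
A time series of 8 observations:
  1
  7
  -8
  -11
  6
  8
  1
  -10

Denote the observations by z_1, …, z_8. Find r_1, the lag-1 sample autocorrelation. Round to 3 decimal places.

0.048

Mean z̄ = (1 + 7 − 8 − 11 + 6 + 8 + 1 − 10)/8 = -0.7500
Deviations from mean: 1.7500, 7.7500, -7.2500, -10.2500, 6.7500, 8.7500, 1.7500, -9.2500
Σ(z_t−z̄)(z_{t+1}−z̄) = (13.5625) + (-56.1875) + (74.3125) + (-69.1875) + (59.0625) + (15.3125) + (-16.1875) = 20.6875
Denominator Σ(z_t−z̄)² = 431.5000
r_1 = 20.6875 / 431.5000 = 0.048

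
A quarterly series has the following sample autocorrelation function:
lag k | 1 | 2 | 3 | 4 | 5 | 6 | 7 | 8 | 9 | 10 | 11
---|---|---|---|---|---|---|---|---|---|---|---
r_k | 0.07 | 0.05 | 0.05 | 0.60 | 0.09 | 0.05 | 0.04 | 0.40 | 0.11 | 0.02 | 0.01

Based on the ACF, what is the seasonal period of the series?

4

The largest autocorrelation is r_4 = 0.60, with a weaker echo at lag 8 (0.40); the remaining lags stay at or below 0.11.
The dominant spike at lag 4 indicates a seasonal period of 4.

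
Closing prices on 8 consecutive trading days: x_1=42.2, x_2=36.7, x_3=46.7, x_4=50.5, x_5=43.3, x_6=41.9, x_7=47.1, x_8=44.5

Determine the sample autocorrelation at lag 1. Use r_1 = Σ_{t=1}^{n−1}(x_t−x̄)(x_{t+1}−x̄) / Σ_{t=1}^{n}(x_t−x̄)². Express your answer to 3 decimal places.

Mean x̄ = (42.2 + 36.7 + 46.7 + 50.5 + 43.3 + 41.9 + 47.1 + 44.5)/8 = 44.1125
Σ(x_t−x̄)(x_{t+1}−x̄) = (14.1764) + (-19.1798) + (16.5277) + (-5.1898) + (1.7977) + (-6.6098) + (1.1577) = 2.6798
Denominator Σ(x_t−x̄)² = 120.7288
r_1 = 2.6798 / 120.7288 = 0.022

0.022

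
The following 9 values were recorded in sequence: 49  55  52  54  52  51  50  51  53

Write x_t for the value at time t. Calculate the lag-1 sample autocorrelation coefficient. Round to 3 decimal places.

-0.204

Mean x̄ = (49 + 55 + 52 + 54 + 52 + 51 + 50 + 51 + 53)/9 = 51.8889
Numerator Σ_{t=1}^{8}(x_t−x̄)(x_{t+1}−x̄) = -5.9012
Denominator Σ(x_t−x̄)² = 28.8889
r_1 = -5.9012 / 28.8889 = -0.204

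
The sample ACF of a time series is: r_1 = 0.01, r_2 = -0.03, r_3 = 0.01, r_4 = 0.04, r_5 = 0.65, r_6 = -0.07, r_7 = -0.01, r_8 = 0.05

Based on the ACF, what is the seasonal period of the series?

The largest autocorrelation is r_5 = 0.65; the remaining lags stay at or below 0.05.
The dominant spike at lag 5 indicates a seasonal period of 5.

5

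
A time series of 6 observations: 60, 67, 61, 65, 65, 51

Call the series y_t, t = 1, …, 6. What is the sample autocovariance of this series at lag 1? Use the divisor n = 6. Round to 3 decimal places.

-6.208

Mean ȳ = (60 + 67 + 61 + 65 + 65 + 51)/6 = 61.5000
Deviations: -1.5000, 5.5000, -0.5000, 3.5000, 3.5000, -10.5000
Σ_{t=1}^{5}(y_t−ȳ)(y_{t+1}−ȳ) = -37.2500
γ_1 = -37.2500 / 6 = -6.208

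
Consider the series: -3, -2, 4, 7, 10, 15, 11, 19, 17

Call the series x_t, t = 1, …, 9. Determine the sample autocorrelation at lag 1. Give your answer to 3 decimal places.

0.629

Mean x̄ = (-3 − 2 + 4 + 7 + 10 + 15 + 11 + 19 + 17)/9 = 8.6667
Numerator Σ_{t=1}^{8}(x_t−x̄)(x_{t+1}−x̄) = 313.2222
Denominator Σ(x_t−x̄)² = 498.0000
r_1 = 313.2222 / 498.0000 = 0.629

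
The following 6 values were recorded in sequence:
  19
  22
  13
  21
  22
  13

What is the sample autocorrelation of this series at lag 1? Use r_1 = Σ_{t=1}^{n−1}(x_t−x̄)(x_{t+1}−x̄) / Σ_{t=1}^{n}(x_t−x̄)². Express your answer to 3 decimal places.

Mean x̄ = (19 + 22 + 13 + 21 + 22 + 13)/6 = 18.3333
Numerator Σ_{t=1}^{5}(x_t−x̄)(x_{t+1}−x̄) = -41.1111
Denominator Σ(x_t−x̄)² = 91.3333
r_1 = -41.1111 / 91.3333 = -0.450

-0.450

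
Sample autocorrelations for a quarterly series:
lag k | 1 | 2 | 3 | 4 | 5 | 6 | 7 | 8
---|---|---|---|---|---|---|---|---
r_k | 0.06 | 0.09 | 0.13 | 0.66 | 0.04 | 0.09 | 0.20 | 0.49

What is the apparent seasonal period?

4

The largest autocorrelation is r_4 = 0.66, with a weaker echo at lag 8 (0.49); the remaining lags stay at or below 0.20.
The dominant spike at lag 4 indicates a seasonal period of 4.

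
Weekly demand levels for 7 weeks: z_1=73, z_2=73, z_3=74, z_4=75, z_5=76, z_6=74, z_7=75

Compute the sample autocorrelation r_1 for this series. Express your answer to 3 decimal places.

0.316

Mean z̄ = (73 + 73 + 74 + 75 + 76 + 74 + 75)/7 = 74.2857
Σ(z_t−z̄)(z_{t+1}−z̄) = (1.6531) + (0.3673) + (-0.2041) + (1.2245) + (-0.4898) + (-0.2041) = 2.3469
Denominator Σ(z_t−z̄)² = 7.4286
r_1 = 2.3469 / 7.4286 = 0.316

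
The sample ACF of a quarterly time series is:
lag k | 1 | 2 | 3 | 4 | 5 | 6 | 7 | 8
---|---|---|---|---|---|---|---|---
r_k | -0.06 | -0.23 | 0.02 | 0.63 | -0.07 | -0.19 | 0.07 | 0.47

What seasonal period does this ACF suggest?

4

The largest autocorrelation is r_4 = 0.63, with a weaker echo at lag 8 (0.47); the remaining lags stay at or below 0.07.
The dominant spike at lag 4 indicates a seasonal period of 4.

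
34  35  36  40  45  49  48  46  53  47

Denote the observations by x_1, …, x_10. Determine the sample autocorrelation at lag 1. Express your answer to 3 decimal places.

0.682

Mean x̄ = (34 + 35 + 36 + 40 + 45 + 49 + 48 + 46 + 53 + 47)/10 = 43.3000
Numerator Σ_{t=1}^{9}(x_t−x̄)(x_{t+1}−x̄) = 267.5100
Denominator Σ(x_t−x̄)² = 392.1000
r_1 = 267.5100 / 392.1000 = 0.682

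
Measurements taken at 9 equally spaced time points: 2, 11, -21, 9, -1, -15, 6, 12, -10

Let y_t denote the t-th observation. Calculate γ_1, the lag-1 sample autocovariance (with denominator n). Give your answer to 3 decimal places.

Mean ȳ = (2 + 11 − 21 + 9 − 1 − 15 + 6 + 12 − 10)/9 = -0.7778
Σ_{t=1}^{8}(y_t−ȳ)(y_{t+1}−ȳ) = -529.8272
γ_1 = -529.8272 / 9 = -58.870

-58.870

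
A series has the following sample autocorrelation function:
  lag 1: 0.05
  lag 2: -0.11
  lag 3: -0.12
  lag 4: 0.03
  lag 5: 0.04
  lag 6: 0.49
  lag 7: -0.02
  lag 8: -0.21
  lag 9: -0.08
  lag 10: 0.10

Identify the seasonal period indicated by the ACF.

6

The largest autocorrelation is r_6 = 0.49; the remaining lags stay at or below 0.10.
The dominant spike at lag 6 indicates a seasonal period of 6.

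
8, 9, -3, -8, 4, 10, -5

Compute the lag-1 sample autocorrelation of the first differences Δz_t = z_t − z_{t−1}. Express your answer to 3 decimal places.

-0.059

First differences Δz: 1, -12, -5, 12, 6, -15
Mean of differences = -2.1667
Numerator Σ(Δz_t−Δz̄)(Δz_{t+1}−Δz̄) = -32.5278
Denominator Σ(Δz_t−Δz̄)² = 546.8333
r_1(Δz) = -32.5278 / 546.8333 = -0.059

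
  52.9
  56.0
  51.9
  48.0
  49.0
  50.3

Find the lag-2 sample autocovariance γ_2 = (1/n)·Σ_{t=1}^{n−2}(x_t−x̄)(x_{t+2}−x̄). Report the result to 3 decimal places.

Mean x̄ = (52.9 + 56.0 + 51.9 + 48.0 + 49.0 + 50.3)/6 = 51.3500
Deviations: 1.5500, 4.6500, 0.5500, -3.3500, -2.3500, -1.0500
Σ_{t=1}^{4}(x_t−x̄)(x_{t+2}−x̄) = -12.5000
γ_2 = -12.5000 / 6 = -2.083

-2.083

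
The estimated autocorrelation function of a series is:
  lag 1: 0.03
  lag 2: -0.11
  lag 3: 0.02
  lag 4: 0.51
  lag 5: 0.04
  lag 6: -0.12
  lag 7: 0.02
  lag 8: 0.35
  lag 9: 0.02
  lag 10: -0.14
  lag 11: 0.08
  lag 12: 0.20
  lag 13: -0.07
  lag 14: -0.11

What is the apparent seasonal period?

4

The largest autocorrelation is r_4 = 0.51, with weaker echoes at lags 8 (0.35) and 12 (0.20); the remaining lags stay at or below 0.08.
The dominant spike at lag 4 indicates a seasonal period of 4.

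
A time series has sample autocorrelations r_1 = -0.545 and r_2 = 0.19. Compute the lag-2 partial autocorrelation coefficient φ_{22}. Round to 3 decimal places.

-0.152

φ_{22} = (r_2 − r_1²) / (1 − r_1²)
r_1² = (-0.545)² = 0.297025
Numerator = 0.19 − 0.2970 = -0.1070; denominator = 1 − 0.2970 = 0.7030
φ_{22} = -0.1070 / 0.7030 = -0.152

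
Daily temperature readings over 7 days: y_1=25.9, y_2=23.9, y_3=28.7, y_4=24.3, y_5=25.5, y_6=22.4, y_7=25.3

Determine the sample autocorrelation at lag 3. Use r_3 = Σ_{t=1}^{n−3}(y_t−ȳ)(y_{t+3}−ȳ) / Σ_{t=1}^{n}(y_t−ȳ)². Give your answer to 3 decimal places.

-0.474

Mean ȳ = (25.9 + 23.9 + 28.7 + 24.3 + 25.5 + 22.4 + 25.3)/7 = 25.1429
Deviations from mean: 0.7571, -1.2429, 3.5571, -0.8429, 0.3571, -2.7429, 0.1571
Σ(y_t−ȳ)(y_{t+3}−ȳ) = (-0.6382) + (-0.4439) + (-9.7567) + (-0.1324) = -10.9712
Denominator Σ(y_t−ȳ)² = 23.1571
r_3 = -10.9712 / 23.1571 = -0.474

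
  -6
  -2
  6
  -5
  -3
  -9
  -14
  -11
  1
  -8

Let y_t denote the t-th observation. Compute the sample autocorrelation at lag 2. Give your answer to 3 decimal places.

-0.063

Mean ȳ = (-6 − 2 + 6 − 5 − 3 − 9 − 14 − 11 + 1 − 8)/10 = -5.1000
Numerator Σ_{t=1}^{8}(y_t−ȳ)(y_{t+2}−ȳ) = -19.6200
Denominator Σ(y_t−ȳ)² = 312.9000
r_2 = -19.6200 / 312.9000 = -0.063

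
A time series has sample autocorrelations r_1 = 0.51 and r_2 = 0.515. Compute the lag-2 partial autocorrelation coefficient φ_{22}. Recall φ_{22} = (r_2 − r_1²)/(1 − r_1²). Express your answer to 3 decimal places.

φ_{22} = (r_2 − r_1²) / (1 − r_1²)
r_1² = (0.51)² = 0.2601
Numerator = 0.515 − 0.2601 = 0.2549; denominator = 1 − 0.2601 = 0.7399
φ_{22} = 0.2549 / 0.7399 = 0.345

0.345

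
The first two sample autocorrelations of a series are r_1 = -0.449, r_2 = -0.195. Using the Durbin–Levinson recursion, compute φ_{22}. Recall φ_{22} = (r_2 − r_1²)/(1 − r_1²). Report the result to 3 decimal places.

φ_{22} = (r_2 − r_1²) / (1 − r_1²)
r_1² = (-0.449)² = 0.201601
Numerator = -0.195 − 0.2016 = -0.3966; denominator = 1 − 0.2016 = 0.7984
φ_{22} = -0.3966 / 0.7984 = -0.497

-0.497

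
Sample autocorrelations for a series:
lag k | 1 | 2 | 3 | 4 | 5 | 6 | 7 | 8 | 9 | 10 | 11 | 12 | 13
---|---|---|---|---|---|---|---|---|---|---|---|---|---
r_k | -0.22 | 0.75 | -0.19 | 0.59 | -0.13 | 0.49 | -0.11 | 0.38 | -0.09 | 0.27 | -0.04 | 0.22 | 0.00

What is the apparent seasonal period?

2

The largest autocorrelation is r_2 = 0.75, with weaker echoes at lags 4 (0.59), 6 (0.49), 8 (0.38), 10 (0.27) and 12 (0.22); the remaining lags stay at or below 0.00.
The dominant spike at lag 2 indicates a seasonal period of 2.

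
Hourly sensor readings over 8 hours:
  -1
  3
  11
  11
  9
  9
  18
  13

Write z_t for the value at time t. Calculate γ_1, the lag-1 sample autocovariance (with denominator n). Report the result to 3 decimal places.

Mean z̄ = (-1 + 3 + 11 + 11 + 9 + 9 + 18 + 13)/8 = 9.1250
Σ_{t=1}^{7}(z_t−z̄)(z_{t+1}−z̄) = 87.1094
γ_1 = 87.1094 / 8 = 10.889

10.889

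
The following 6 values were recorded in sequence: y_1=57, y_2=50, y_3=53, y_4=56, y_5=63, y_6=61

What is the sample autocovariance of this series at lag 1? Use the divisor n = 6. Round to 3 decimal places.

Mean ȳ = (57 + 50 + 53 + 56 + 63 + 61)/6 = 56.6667
Deviations: 0.3333, -6.6667, -3.6667, -0.6667, 6.3333, 4.3333
Σ_{t=1}^{5}(y_t−ȳ)(y_{t+1}−ȳ) = 47.8889
γ_1 = 47.8889 / 6 = 7.981

7.981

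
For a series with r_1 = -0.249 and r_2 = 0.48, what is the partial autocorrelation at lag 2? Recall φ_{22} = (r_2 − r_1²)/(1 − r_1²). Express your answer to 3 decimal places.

φ_{22} = (r_2 − r_1²) / (1 − r_1²)
r_1² = (-0.249)² = 0.062001
Numerator = 0.48 − 0.0620 = 0.4180; denominator = 1 − 0.0620 = 0.9380
φ_{22} = 0.4180 / 0.9380 = 0.446

0.446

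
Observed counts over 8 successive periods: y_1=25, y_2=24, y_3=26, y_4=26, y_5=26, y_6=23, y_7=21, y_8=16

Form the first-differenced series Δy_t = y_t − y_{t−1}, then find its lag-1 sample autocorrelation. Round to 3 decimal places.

First differences Δy: -1, 2, 0, 0, -3, -2, -5
Mean of differences = -1.2857
Numerator Σ(Δy_t−Δȳ)(Δy_{t+1}−Δȳ) = 8.4898
Denominator Σ(Δy_t−Δȳ)² = 31.4286
r_1(Δy) = 8.4898 / 31.4286 = 0.270

0.270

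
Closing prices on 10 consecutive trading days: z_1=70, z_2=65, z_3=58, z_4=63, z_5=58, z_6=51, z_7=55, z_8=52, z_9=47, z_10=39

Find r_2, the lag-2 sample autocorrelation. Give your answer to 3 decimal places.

Mean z̄ = (70 + 65 + 58 + 63 + 58 + 51 + 55 + 52 + 47 + 39)/10 = 55.8000
Numerator Σ_{t=1}^{8}(z_t−z̄)(z_{t+2}−z̄) = 155.1200
Denominator Σ(z_t−z̄)² = 745.6000
r_2 = 155.1200 / 745.6000 = 0.208

0.208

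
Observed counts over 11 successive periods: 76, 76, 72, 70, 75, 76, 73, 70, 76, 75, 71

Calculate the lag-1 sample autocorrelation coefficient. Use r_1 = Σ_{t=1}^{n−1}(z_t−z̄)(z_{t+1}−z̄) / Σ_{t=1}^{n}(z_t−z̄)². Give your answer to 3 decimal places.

Mean z̄ = (76 + 76 + 72 + 70 + 75 + 76 + 73 + 70 + 76 + 75 + 71)/11 = 73.6364
Numerator Σ_{t=1}^{10}(z_t−z̄)(z_{t+1}−z̄) = -2.2231
Denominator Σ(z_t−z̄)² = 62.5455
r_1 = -2.2231 / 62.5455 = -0.036

-0.036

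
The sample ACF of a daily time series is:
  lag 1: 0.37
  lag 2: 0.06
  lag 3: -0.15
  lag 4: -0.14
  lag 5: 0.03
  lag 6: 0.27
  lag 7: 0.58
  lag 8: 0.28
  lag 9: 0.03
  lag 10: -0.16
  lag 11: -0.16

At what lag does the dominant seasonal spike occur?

7

The largest autocorrelation is r_7 = 0.58; the remaining lags stay at or below 0.37. The elevated value at lag 1 (0.37), dropping to 0.06 at lag 2, reflects decaying short-term dependence rather than seasonality.
The dominant spike at lag 7 indicates a seasonal period of 7.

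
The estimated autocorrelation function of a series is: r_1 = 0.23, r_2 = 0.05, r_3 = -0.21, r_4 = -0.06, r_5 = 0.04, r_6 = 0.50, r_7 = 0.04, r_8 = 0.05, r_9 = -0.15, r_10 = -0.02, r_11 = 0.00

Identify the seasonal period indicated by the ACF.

The largest autocorrelation is r_6 = 0.50; the remaining lags stay at or below 0.23. The elevated value at lag 1 (0.23), dropping to 0.05 at lag 2, reflects decaying short-term dependence rather than seasonality.
The dominant spike at lag 6 indicates a seasonal period of 6.

6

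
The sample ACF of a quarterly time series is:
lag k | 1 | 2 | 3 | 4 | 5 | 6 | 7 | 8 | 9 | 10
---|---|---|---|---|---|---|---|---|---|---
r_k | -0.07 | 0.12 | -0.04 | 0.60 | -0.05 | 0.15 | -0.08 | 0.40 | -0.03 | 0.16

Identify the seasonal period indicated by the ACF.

The largest autocorrelation is r_4 = 0.60, with a weaker echo at lag 8 (0.40); the remaining lags stay at or below 0.16.
The dominant spike at lag 4 indicates a seasonal period of 4.

4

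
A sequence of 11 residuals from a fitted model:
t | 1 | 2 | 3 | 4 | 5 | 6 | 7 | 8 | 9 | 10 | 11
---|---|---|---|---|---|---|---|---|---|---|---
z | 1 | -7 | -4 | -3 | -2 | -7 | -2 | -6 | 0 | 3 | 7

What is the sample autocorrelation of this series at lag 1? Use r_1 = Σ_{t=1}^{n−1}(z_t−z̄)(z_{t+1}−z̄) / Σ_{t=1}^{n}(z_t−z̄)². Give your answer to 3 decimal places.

Mean z̄ = (1 − 7 − 4 − 3 − 2 − 7 − 2 − 6 + 0 + 3 + 7)/11 = -1.8182
Numerator Σ_{t=1}^{10}(z_t−z̄)(z_{t+1}−z̄) = 45.7851
Denominator Σ(z_t−z̄)² = 189.6364
r_1 = 45.7851 / 189.6364 = 0.241

0.241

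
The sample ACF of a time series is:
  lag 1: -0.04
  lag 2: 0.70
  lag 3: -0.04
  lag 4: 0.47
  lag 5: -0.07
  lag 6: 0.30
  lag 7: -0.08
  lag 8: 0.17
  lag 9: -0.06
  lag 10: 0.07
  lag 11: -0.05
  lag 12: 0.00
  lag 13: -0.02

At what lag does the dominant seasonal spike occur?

The largest autocorrelation is r_2 = 0.70, with weaker echoes at lags 4 (0.47), 6 (0.30) and 8 (0.17); the remaining lags stay at or below 0.07.
The dominant spike at lag 2 indicates a seasonal period of 2.

2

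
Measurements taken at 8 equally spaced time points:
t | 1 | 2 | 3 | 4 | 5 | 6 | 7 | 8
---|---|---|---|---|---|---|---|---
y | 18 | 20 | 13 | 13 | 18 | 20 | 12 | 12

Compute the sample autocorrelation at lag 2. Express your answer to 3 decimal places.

Mean ȳ = (18 + 20 + 13 + 13 + 18 + 20 + 12 + 12)/8 = 15.7500
Numerator Σ_{t=1}^{6}(y_t−ȳ)(y_{t+2}−ȳ) = -60.1250
Denominator Σ(y_t−ȳ)² = 89.5000
r_2 = -60.1250 / 89.5000 = -0.672

-0.672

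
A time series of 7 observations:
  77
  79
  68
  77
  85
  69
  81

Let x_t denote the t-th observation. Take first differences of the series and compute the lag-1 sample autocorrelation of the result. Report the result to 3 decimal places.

-0.544

First differences Δx: 2, -11, 9, 8, -16, 12
Mean of differences = 0.6667
Numerator Σ(Δx_t−Δx̄)(Δx_{t+1}−Δx̄) = -362.7778
Denominator Σ(Δx_t−Δx̄)² = 667.3333
r_1(Δx) = -362.7778 / 667.3333 = -0.544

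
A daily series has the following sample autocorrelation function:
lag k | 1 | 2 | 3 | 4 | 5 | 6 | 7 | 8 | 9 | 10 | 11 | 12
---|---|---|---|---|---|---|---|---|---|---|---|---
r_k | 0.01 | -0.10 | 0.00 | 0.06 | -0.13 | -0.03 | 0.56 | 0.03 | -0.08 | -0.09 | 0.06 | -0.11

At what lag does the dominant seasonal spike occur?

7

The largest autocorrelation is r_7 = 0.56; the remaining lags stay at or below 0.06.
The dominant spike at lag 7 indicates a seasonal period of 7.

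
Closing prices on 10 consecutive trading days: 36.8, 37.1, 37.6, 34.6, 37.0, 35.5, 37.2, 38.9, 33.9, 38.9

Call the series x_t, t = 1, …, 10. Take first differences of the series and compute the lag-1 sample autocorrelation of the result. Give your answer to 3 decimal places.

-0.614

First differences Δx: 0.3, 0.5, -3.0, 2.4, -1.5, 1.7, 1.7, -5.0, 5.0
Mean of differences = 0.2333
Numerator Σ(Δx_t−Δx̄)(Δx_{t+1}−Δx̄) = -44.6178
Denominator Σ(Δx_t−Δx̄)² = 72.6400
r_1(Δx) = -44.6178 / 72.6400 = -0.614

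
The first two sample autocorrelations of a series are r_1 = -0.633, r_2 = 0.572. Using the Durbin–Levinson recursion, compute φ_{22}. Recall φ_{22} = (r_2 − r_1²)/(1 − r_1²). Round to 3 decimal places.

φ_{22} = (r_2 − r_1²) / (1 − r_1²)
r_1² = (-0.633)² = 0.400689
Numerator = 0.572 − 0.4007 = 0.1713; denominator = 1 − 0.4007 = 0.5993
φ_{22} = 0.1713 / 0.5993 = 0.286

0.286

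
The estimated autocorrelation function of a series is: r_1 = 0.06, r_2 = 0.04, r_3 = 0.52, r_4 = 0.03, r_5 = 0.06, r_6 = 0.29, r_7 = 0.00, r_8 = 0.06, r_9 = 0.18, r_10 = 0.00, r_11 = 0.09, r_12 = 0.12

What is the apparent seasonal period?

3

The largest autocorrelation is r_3 = 0.52, with weaker echoes at lags 6 (0.29) and 9 (0.18); the remaining lags stay at or below 0.12.
The dominant spike at lag 3 indicates a seasonal period of 3.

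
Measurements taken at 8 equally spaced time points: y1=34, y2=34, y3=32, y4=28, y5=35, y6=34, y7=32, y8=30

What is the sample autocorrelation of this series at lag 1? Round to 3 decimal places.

-0.082

Mean ȳ = (34 + 34 + 32 + 28 + 35 + 34 + 32 + 30)/8 = 32.3750
Deviations from mean: 1.6250, 1.6250, -0.3750, -4.3750, 2.6250, 1.6250, -0.3750, -2.3750
Numerator Σ_{t=1}^{7}(y_t−ȳ)(y_{t+1}−ȳ) = -3.2656
Denominator Σ(y_t−ȳ)² = 39.8750
r_1 = -3.2656 / 39.8750 = -0.082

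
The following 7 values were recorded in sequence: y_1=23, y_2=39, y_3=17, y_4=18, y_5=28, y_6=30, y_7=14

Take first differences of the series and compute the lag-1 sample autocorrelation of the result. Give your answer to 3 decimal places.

First differences Δy: 16, -22, 1, 10, 2, -16
Mean of differences = -1.5000
Numerator Σ(Δy_t−Δȳ)(Δy_{t+1}−Δȳ) = -391.7500
Denominator Σ(Δy_t−Δȳ)² = 1087.5000
r_1(Δy) = -391.7500 / 1087.5000 = -0.360

-0.360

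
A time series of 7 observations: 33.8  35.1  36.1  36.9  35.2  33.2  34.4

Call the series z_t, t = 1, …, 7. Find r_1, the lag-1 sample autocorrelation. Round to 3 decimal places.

0.328

Mean z̄ = (33.8 + 35.1 + 36.1 + 36.9 + 35.2 + 33.2 + 34.4)/7 = 34.9571
Deviations from mean: -1.1571, 0.1429, 1.1429, 1.9429, 0.2429, -1.7571, -0.5571
Numerator Σ_{t=1}^{6}(z_t−z̄)(z_{t+1}−z̄) = 3.2424
Denominator Σ(z_t−z̄)² = 9.8971
r_1 = 3.2424 / 9.8971 = 0.328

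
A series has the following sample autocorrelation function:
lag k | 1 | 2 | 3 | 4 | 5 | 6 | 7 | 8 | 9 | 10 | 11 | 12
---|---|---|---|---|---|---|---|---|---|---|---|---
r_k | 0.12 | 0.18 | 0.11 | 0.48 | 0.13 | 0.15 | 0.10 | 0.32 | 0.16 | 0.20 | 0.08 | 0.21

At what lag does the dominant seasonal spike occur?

4

The largest autocorrelation is r_4 = 0.48, with weaker echoes at lags 8 (0.32) and 12 (0.21); the remaining lags stay at or below 0.20.
The dominant spike at lag 4 indicates a seasonal period of 4.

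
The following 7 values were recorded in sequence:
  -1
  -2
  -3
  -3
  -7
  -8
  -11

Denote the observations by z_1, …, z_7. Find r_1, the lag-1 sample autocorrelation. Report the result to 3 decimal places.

0.512

Mean z̄ = (-1 − 2 − 3 − 3 − 7 − 8 − 11)/7 = -5.0000
Deviations from mean: 4.0000, 3.0000, 2.0000, 2.0000, -2.0000, -3.0000, -6.0000
Numerator Σ_{t=1}^{6}(z_t−z̄)(z_{t+1}−z̄) = 42.0000
Denominator Σ(z_t−z̄)² = 82.0000
r_1 = 42.0000 / 82.0000 = 0.512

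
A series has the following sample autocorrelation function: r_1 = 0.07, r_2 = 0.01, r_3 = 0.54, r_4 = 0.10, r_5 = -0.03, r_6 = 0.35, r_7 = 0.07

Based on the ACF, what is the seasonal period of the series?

The largest autocorrelation is r_3 = 0.54, with a weaker echo at lag 6 (0.35); the remaining lags stay at or below 0.10.
The dominant spike at lag 3 indicates a seasonal period of 3.

3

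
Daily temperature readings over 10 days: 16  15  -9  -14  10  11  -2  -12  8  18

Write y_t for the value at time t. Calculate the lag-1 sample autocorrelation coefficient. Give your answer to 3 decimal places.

0.153

Mean ȳ = (16 + 15 − 9 − 14 + 10 + 11 − 2 − 12 + 8 + 18)/10 = 4.1000
Numerator Σ_{t=1}^{9}(y_t−ȳ)(y_{t+1}−ȳ) = 205.4900
Denominator Σ(y_t−ȳ)² = 1346.9000
r_1 = 205.4900 / 1346.9000 = 0.153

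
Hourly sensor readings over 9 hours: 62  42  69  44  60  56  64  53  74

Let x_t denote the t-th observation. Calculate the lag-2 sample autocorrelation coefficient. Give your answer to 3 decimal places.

Mean x̄ = (62 + 42 + 69 + 44 + 60 + 56 + 64 + 53 + 74)/9 = 58.2222
Numerator Σ_{t=1}^{7}(x_t−x̄)(x_{t+2}−x̄) = 435.2346
Denominator Σ(x_t−x̄)² = 913.5556
r_2 = 435.2346 / 913.5556 = 0.476

0.476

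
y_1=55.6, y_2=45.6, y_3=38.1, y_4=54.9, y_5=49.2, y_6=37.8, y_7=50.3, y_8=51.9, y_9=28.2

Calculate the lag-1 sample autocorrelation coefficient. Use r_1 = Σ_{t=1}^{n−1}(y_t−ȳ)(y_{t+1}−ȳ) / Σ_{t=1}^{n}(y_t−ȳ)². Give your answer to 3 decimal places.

-0.268

Mean ȳ = (55.6 + 45.6 + 38.1 + 54.9 + 49.2 + 37.8 + 50.3 + 51.9 + 28.2)/9 = 45.7333
Numerator Σ_{t=1}^{8}(y_t−ȳ)(y_{t+1}−ȳ) = -182.1844
Denominator Σ(y_t−ȳ)² = 680.9200
r_1 = -182.1844 / 680.9200 = -0.268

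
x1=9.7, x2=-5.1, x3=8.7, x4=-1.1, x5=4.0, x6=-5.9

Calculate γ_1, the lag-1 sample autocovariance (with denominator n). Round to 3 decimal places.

Mean x̄ = (9.7 − 5.1 + 8.7 − 1.1 + 4.0 − 5.9)/6 = 1.7167
Deviations: 7.9833, -6.8167, 6.9833, -2.8167, 2.2833, -7.6167
Σ_{t=1}^{5}(x_t−x̄)(x_{t+1}−x̄) = -145.5153
γ_1 = -145.5153 / 6 = -24.253

-24.253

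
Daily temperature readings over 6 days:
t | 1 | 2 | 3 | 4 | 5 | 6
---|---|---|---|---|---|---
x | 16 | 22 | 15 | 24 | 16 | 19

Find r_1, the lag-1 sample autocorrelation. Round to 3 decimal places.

-0.828

Mean x̄ = (16 + 22 + 15 + 24 + 16 + 19)/6 = 18.6667
Deviations from mean: -2.6667, 3.3333, -3.6667, 5.3333, -2.6667, 0.3333
Σ(x_t−x̄)(x_{t+1}−x̄) = (-8.8889) + (-12.2222) + (-19.5556) + (-14.2222) + (-0.8889) = -55.7778
Denominator Σ(x_t−x̄)² = 67.3333
r_1 = -55.7778 / 67.3333 = -0.828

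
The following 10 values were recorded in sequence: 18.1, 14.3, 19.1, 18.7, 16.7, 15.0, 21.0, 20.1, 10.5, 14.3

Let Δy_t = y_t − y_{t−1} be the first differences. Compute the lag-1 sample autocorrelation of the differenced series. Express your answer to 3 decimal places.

First differences Δy: -3.8, 4.8, -0.4, -2.0, -1.7, 6.0, -0.9, -9.6, 3.8
Mean of differences = -0.4222
Numerator Σ(Δy_t−Δȳ)(Δy_{t+1}−Δȳ) = -61.1827
Denominator Σ(Δy_t−Δȳ)² = 186.3356
r_1(Δy) = -61.1827 / 186.3356 = -0.328

-0.328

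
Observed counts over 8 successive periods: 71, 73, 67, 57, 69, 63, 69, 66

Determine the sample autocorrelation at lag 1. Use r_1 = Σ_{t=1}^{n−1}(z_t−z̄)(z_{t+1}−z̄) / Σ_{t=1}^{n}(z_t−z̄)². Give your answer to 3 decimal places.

-0.082

Mean z̄ = (71 + 73 + 67 + 57 + 69 + 63 + 69 + 66)/8 = 66.8750
Deviations from mean: 4.1250, 6.1250, 0.1250, -9.8750, 2.1250, -3.8750, 2.1250, -0.8750
Σ(z_t−z̄)(z_{t+1}−z̄) = (25.2656) + (0.7656) + (-1.2344) + (-20.9844) + (-8.2344) + (-8.2344) + (-1.8594) = -14.5156
Denominator Σ(z_t−z̄)² = 176.8750
r_1 = -14.5156 / 176.8750 = -0.082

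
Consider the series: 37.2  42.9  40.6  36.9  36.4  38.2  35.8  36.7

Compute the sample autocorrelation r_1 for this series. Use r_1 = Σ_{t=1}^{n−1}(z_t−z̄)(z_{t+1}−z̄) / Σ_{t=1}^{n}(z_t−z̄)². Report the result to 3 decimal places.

0.229

Mean z̄ = (37.2 + 42.9 + 40.6 + 36.9 + 36.4 + 38.2 + 35.8 + 36.7)/8 = 38.0875
Deviations from mean: -0.8875, 4.8125, 2.5125, -1.1875, -1.6875, 0.1125, -2.2875, -1.3875
Σ(z_t−z̄)(z_{t+1}−z̄) = (-4.2711) + (12.0914) + (-2.9836) + (2.0039) + (-0.1898) + (-0.2573) + (3.1739) = 9.5673
Denominator Σ(z_t−z̄)² = 41.6888
r_1 = 9.5673 / 41.6888 = 0.229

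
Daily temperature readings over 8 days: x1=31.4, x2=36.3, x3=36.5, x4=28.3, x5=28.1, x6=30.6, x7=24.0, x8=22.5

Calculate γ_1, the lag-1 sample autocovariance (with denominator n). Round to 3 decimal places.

10.402

Mean x̄ = (31.4 + 36.3 + 36.5 + 28.3 + 28.1 + 30.6 + 24.0 + 22.5)/8 = 29.7125
Σ_{t=1}^{7}(x_t−x̄)(x_{t+1}−x̄) = 83.2198
γ_1 = 83.2198 / 8 = 10.402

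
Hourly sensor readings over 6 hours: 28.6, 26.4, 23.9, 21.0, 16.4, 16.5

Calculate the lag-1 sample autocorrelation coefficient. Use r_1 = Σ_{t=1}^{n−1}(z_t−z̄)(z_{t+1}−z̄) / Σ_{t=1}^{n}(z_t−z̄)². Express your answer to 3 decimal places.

0.557

Mean z̄ = (28.6 + 26.4 + 23.9 + 21.0 + 16.4 + 16.5)/6 = 22.1333
Numerator Σ_{t=1}^{5}(z_t−z̄)(z_{t+1}−z̄) = 71.9222
Denominator Σ(z_t−z̄)² = 129.0333
r_1 = 71.9222 / 129.0333 = 0.557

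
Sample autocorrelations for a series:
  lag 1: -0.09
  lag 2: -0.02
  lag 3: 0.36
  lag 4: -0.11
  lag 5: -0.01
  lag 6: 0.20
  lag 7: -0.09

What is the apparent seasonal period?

3

The largest autocorrelation is r_3 = 0.36, with a weaker echo at lag 6 (0.20); the remaining lags stay at or below -0.01.
The dominant spike at lag 3 indicates a seasonal period of 3.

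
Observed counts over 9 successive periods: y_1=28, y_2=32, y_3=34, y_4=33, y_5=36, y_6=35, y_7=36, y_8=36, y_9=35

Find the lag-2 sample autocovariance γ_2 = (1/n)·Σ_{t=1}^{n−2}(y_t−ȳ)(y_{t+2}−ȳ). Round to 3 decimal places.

Mean ȳ = (28 + 32 + 34 + 33 + 36 + 35 + 36 + 36 + 35)/9 = 33.8889
Σ_{t=1}^{7}(y_t−ȳ)(y_{t+2}−ȳ) = 9.4198
γ_2 = 9.4198 / 9 = 1.047

1.047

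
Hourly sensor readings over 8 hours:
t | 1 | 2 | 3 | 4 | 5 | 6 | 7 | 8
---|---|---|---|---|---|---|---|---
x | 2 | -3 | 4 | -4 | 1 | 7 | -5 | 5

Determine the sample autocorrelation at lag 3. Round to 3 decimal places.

Mean x̄ = (2 − 3 + 4 − 4 + 1 + 7 − 5 + 5)/8 = 0.8750
Deviations from mean: 1.1250, -3.8750, 3.1250, -4.8750, 0.1250, 6.1250, -5.8750, 4.1250
Numerator Σ_{t=1}^{5}(x_t−x̄)(x_{t+3}−x̄) = 42.3281
Denominator Σ(x_t−x̄)² = 138.8750
r_3 = 42.3281 / 138.8750 = 0.305

0.305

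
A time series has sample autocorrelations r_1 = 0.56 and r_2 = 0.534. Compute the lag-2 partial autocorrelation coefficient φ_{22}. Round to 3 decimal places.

0.321

φ_{22} = (r_2 − r_1²) / (1 − r_1²)
r_1² = (0.56)² = 0.3136
Numerator = 0.534 − 0.3136 = 0.2204; denominator = 1 − 0.3136 = 0.6864
φ_{22} = 0.2204 / 0.6864 = 0.321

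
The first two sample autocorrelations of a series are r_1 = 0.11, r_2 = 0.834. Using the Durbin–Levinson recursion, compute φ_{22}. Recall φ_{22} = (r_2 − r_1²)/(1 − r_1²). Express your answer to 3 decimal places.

0.832

φ_{22} = (r_2 − r_1²) / (1 − r_1²)
r_1² = (0.11)² = 0.0121
Numerator = 0.834 − 0.0121 = 0.8219; denominator = 1 − 0.0121 = 0.9879
φ_{22} = 0.8219 / 0.9879 = 0.832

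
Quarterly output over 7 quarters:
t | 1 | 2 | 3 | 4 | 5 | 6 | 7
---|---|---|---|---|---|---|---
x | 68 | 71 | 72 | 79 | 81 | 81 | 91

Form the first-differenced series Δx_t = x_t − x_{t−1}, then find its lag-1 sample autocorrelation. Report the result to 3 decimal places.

-0.388

First differences Δx: 3, 1, 7, 2, 0, 10
Mean of differences = 3.8333
Numerator Σ(Δx_t−Δx̄)(Δx_{t+1}−Δx̄) = -29.0278
Denominator Σ(Δx_t−Δx̄)² = 74.8333
r_1(Δx) = -29.0278 / 74.8333 = -0.388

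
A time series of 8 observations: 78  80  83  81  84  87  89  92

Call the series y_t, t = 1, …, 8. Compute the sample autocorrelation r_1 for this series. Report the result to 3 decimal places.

0.539

Mean ȳ = (78 + 80 + 83 + 81 + 84 + 87 + 89 + 92)/8 = 84.2500
Numerator Σ_{t=1}^{7}(y_t−ȳ)(y_{t+1}−ȳ) = 85.9375
Denominator Σ(y_t−ȳ)² = 159.5000
r_1 = 85.9375 / 159.5000 = 0.539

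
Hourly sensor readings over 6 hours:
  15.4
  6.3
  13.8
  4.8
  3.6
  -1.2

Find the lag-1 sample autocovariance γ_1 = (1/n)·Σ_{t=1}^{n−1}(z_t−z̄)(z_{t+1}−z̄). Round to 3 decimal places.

Mean z̄ = (15.4 + 6.3 + 13.8 + 4.8 + 3.6 − 1.2)/6 = 7.1167
Σ_{t=1}^{5}(z_t−z̄)(z_{t+1}−z̄) = 9.6881
γ_1 = 9.6881 / 6 = 1.615

1.615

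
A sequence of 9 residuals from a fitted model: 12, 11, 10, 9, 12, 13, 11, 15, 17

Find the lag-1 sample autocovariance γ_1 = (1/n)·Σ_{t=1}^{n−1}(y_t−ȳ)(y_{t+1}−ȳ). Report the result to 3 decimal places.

Mean ȳ = (12 + 11 + 10 + 9 + 12 + 13 + 11 + 15 + 17)/9 = 12.2222
Σ_{t=1}^{8}(y_t−ȳ)(y_{t+1}−ȳ) = 19.6173
γ_1 = 19.6173 / 9 = 2.180

2.180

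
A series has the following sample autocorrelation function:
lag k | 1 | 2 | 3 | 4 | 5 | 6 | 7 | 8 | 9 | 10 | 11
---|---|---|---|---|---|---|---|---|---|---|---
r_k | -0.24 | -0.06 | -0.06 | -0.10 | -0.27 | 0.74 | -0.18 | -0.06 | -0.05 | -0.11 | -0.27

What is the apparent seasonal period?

The largest autocorrelation is r_6 = 0.74; the remaining lags stay at or below -0.05.
The dominant spike at lag 6 indicates a seasonal period of 6.

6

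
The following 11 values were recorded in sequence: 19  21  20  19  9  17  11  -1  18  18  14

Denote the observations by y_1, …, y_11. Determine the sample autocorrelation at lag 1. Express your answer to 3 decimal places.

0.123

Mean ȳ = (19 + 21 + 20 + 19 + 9 + 17 + 11 − 1 + 18 + 18 + 14)/11 = 15.0000
Numerator Σ_{t=1}^{10}(y_t−ȳ)(y_{t+1}−ȳ) = 52.0000
Denominator Σ(y_t−ȳ)² = 424.0000
r_1 = 52.0000 / 424.0000 = 0.123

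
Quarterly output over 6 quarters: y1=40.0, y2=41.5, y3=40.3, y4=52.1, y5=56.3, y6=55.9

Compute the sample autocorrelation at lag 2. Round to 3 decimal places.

Mean ȳ = (40.0 + 41.5 + 40.3 + 52.1 + 56.3 + 55.9)/6 = 47.6833
Deviations from mean: -7.6833, -6.1833, -7.3833, 4.4167, 8.6167, 8.2167
Numerator Σ_{t=1}^{4}(y_t−ȳ)(y_{t+2}−ȳ) = 2.0894
Denominator Σ(y_t−ȳ)² = 313.0483
r_2 = 2.0894 / 313.0483 = 0.007

0.007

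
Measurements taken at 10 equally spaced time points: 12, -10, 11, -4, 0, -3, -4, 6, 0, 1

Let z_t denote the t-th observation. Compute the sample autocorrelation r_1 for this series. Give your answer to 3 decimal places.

-0.651

Mean z̄ = (12 − 10 + 11 − 4 + 0 − 3 − 4 + 6 + 0 + 1)/10 = 0.9000
Numerator Σ_{t=1}^{9}(z_t−z̄)(z_{t+1}−z̄) = -283.2100
Denominator Σ(z_t−z̄)² = 434.9000
r_1 = -283.2100 / 434.9000 = -0.651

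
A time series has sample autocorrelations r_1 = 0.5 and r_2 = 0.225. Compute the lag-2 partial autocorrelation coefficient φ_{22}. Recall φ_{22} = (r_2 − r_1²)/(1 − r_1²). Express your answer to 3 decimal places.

-0.033

φ_{22} = (r_2 − r_1²) / (1 − r_1²)
r_1² = (0.5)² = 0.25
Numerator = 0.225 − 0.2500 = -0.0250; denominator = 1 − 0.2500 = 0.7500
φ_{22} = -0.0250 / 0.7500 = -0.033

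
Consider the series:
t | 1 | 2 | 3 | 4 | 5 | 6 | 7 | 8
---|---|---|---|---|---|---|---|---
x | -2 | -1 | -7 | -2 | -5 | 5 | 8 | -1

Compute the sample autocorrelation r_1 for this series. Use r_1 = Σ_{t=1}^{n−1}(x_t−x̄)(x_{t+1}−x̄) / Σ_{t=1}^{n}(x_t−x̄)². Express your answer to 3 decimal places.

Mean x̄ = (-2 − 1 − 7 − 2 − 5 + 5 + 8 − 1)/8 = -0.6250
Deviations from mean: -1.3750, -0.3750, -6.3750, -1.3750, -4.3750, 5.6250, 8.6250, -0.3750
Numerator Σ_{t=1}^{7}(x_t−x̄)(x_{t+1}−x̄) = 38.3594
Denominator Σ(x_t−x̄)² = 169.8750
r_1 = 38.3594 / 169.8750 = 0.226

0.226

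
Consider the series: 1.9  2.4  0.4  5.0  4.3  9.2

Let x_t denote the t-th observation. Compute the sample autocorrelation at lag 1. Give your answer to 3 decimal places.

0.143

Mean x̄ = (1.9 + 2.4 + 0.4 + 5.0 + 4.3 + 9.2)/6 = 3.8667
Deviations from mean: -1.9667, -1.4667, -3.4667, 1.1333, 0.4333, 5.3333
Numerator Σ_{t=1}^{5}(x_t−x̄)(x_{t+1}−x̄) = 6.8422
Denominator Σ(x_t−x̄)² = 47.9533
r_1 = 6.8422 / 47.9533 = 0.143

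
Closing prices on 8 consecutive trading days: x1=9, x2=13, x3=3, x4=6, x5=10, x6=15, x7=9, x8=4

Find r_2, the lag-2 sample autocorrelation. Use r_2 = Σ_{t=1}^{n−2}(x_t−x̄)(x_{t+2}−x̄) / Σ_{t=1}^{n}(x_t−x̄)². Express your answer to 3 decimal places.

-0.550

Mean x̄ = (9 + 13 + 3 + 6 + 10 + 15 + 9 + 4)/8 = 8.6250
Deviations from mean: 0.3750, 4.3750, -5.6250, -2.6250, 1.3750, 6.3750, 0.3750, -4.6250
Σ(x_t−x̄)(x_{t+2}−x̄) = (-2.1094) + (-11.4844) + (-7.7344) + (-16.7344) + (0.5156) + (-29.4844) = -67.0313
Denominator Σ(x_t−x̄)² = 121.8750
r_2 = -67.0313 / 121.8750 = -0.550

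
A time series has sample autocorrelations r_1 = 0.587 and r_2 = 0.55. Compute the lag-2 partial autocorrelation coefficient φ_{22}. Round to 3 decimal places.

0.313

φ_{22} = (r_2 − r_1²) / (1 − r_1²)
r_1² = (0.587)² = 0.344569
Numerator = 0.55 − 0.3446 = 0.2054; denominator = 1 − 0.3446 = 0.6554
φ_{22} = 0.2054 / 0.6554 = 0.313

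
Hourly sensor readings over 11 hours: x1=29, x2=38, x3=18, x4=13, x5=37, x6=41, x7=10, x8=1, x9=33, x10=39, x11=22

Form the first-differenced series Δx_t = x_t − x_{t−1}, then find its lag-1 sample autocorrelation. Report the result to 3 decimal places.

First differences Δx: 9, -20, -5, 24, 4, -31, -9, 32, 6, -17
Mean of differences = -0.7000
Numerator Σ(Δx_t−Δx̄)(Δx_{t+1}−Δx̄) = -146.7900
Denominator Σ(Δx_t−Δx̄)² = 3484.1000
r_1(Δx) = -146.7900 / 3484.1000 = -0.042

-0.042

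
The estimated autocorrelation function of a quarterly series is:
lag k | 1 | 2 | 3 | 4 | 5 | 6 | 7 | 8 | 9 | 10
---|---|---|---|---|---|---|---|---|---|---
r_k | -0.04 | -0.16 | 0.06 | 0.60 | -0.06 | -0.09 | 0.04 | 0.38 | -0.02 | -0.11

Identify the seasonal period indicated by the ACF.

4

The largest autocorrelation is r_4 = 0.60, with a weaker echo at lag 8 (0.38); the remaining lags stay at or below 0.06.
The dominant spike at lag 4 indicates a seasonal period of 4.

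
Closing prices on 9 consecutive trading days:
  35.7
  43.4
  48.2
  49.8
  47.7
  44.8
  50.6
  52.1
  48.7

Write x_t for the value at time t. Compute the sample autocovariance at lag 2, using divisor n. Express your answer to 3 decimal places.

-3.365

Mean x̄ = (35.7 + 43.4 + 48.2 + 49.8 + 47.7 + 44.8 + 50.6 + 52.1 + 48.7)/9 = 46.7778
Σ_{t=1}^{7}(x_t−x̄)(x_{t+2}−x̄) = -30.2832
γ_2 = -30.2832 / 9 = -3.365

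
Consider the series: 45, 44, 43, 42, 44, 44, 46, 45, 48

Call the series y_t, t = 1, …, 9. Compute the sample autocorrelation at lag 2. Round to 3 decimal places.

0.286

Mean ȳ = (45 + 44 + 43 + 42 + 44 + 44 + 46 + 45 + 48)/9 = 44.5556
Σ(y_t−ȳ)(y_{t+2}−ȳ) = (-0.6914) + (1.4198) + (0.8642) + (1.4198) + (-0.8025) + (-0.2469) + (4.9753) = 6.9383
Denominator Σ(y_t−ȳ)² = 24.2222
r_2 = 6.9383 / 24.2222 = 0.286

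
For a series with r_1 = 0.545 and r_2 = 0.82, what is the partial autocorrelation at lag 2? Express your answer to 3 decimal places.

φ_{22} = (r_2 − r_1²) / (1 − r_1²)
r_1² = (0.545)² = 0.297025
Numerator = 0.82 − 0.2970 = 0.5230; denominator = 1 − 0.2970 = 0.7030
φ_{22} = 0.5230 / 0.7030 = 0.744

0.744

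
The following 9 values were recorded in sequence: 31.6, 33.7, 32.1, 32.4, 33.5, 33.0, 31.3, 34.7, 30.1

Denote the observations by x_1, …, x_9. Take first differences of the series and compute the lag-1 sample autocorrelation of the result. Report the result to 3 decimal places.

-0.558

First differences Δx: 2.1, -1.6, 0.3, 1.1, -0.5, -1.7, 3.4, -4.6
Mean of differences = -0.1875
Numerator Σ(Δx_t−Δx̄)(Δx_{t+1}−Δx̄) = -24.4777
Denominator Σ(Δx_t−Δx̄)² = 43.8488
r_1(Δx) = -24.4777 / 43.8488 = -0.558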